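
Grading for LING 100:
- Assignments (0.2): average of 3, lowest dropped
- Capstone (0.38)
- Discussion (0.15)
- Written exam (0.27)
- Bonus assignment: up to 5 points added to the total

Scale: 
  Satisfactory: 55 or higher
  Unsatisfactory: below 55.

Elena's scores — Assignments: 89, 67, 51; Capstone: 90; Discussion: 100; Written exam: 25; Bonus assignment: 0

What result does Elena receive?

Satisfactory

Assignments: drop 51 → average of remaining 2 = 156/2 = 78
Weighted total:
  Assignments 78 × 0.2 = 15.6
  Capstone 90 × 0.38 = 34.2
  Discussion 100 × 0.15 = 15
  Written exam 25 × 0.27 = 6.75
Sum = 71.55
Bonus assignment: 71.55 + 0 = 71.55
71.55 ≥ 55 → Satisfactory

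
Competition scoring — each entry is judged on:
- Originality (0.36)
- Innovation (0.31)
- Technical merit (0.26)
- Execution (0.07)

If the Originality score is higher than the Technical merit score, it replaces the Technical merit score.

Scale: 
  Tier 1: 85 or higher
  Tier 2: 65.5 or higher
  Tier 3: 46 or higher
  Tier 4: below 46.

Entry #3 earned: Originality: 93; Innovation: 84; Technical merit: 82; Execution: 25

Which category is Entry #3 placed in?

Tier 1

Originality (93) > Technical merit (82), so Technical merit counts as 93.
Weighted total:
  Originality 93 × 0.36 = 33.48
  Innovation 84 × 0.31 = 26.04
  Technical merit 93 × 0.26 = 24.18
  Execution 25 × 0.07 = 1.75
Sum = 85.45
85.45 ≥ 85 → Tier 1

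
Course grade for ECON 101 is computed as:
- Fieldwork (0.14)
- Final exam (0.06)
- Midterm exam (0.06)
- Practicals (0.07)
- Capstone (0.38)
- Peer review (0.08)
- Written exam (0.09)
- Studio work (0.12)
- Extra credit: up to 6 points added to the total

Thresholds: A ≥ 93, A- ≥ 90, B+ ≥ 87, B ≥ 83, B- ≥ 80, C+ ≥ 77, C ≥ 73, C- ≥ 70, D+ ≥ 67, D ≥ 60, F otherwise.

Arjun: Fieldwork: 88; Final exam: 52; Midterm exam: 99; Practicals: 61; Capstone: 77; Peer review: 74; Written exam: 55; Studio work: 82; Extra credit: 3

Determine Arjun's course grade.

Weighted total:
  Fieldwork 88 × 0.14 = 12.32
  Final exam 52 × 0.06 = 3.12
  Midterm exam 99 × 0.06 = 5.94
  Practicals 61 × 0.07 = 4.27
  Capstone 77 × 0.38 = 29.26
  Peer review 74 × 0.08 = 5.92
  Written exam 55 × 0.09 = 4.95
  Studio work 82 × 0.12 = 9.84
Sum = 75.62
Extra credit: 75.62 + 3 = 78.62
78.62 is ≥ 77 and < 80 → C+

C+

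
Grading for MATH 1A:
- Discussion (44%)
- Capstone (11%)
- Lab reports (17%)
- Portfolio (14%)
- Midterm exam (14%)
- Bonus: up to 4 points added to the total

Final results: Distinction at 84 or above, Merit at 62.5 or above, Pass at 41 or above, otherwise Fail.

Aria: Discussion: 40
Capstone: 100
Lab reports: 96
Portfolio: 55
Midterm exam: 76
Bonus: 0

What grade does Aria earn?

Merit

Weighted total:
  Discussion 40 × 0.44 = 17.6
  Capstone 100 × 0.11 = 11
  Lab reports 96 × 0.17 = 16.32
  Portfolio 55 × 0.14 = 7.7
  Midterm exam 76 × 0.14 = 10.64
Sum = 63.26
Bonus: 63.26 + 0 = 63.26
63.26 is ≥ 62.5 and < 84 → Merit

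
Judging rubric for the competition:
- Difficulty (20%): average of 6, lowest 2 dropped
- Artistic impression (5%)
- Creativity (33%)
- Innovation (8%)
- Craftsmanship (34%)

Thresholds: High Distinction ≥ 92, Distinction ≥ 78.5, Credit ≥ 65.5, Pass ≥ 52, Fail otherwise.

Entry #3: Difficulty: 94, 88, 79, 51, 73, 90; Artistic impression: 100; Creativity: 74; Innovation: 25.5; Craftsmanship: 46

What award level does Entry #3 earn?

Pass

Difficulty: drop 51, 73 → average of remaining 4 = 351/4 = 87.75
Weighted total:
  Difficulty 87.75 × 0.2 = 17.55
  Artistic impression 100 × 0.05 = 5
  Creativity 74 × 0.33 = 24.42
  Innovation 25.5 × 0.08 = 2.04
  Craftsmanship 46 × 0.34 = 15.64
Sum = 64.65
64.65 is ≥ 52 and < 65.5 → Pass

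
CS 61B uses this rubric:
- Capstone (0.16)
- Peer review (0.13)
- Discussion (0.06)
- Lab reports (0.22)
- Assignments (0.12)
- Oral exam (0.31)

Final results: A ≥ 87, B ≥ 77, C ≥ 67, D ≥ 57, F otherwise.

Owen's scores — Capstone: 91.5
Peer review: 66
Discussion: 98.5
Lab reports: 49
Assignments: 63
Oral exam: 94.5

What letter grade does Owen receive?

C

Weighted total:
  Capstone 91.5 × 0.16 = 14.64
  Peer review 66 × 0.13 = 8.58
  Discussion 98.5 × 0.06 = 5.91
  Lab reports 49 × 0.22 = 10.78
  Assignments 63 × 0.12 = 7.56
  Oral exam 94.5 × 0.31 = 29.295
Sum = 76.765
76.765 is ≥ 67 and < 77 → C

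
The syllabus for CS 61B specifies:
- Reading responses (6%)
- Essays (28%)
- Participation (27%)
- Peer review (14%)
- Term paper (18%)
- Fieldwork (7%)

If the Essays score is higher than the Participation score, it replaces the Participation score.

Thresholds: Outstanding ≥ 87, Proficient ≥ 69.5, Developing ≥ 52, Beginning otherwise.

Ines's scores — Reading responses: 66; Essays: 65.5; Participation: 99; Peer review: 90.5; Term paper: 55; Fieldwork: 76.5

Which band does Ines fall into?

Essays (65.5) ≤ Participation (99), so Participation stays at 99.
Weighted total:
  Reading responses 66 × 0.06 = 3.96
  Essays 65.5 × 0.28 = 18.34
  Participation 99 × 0.27 = 26.73
  Peer review 90.5 × 0.14 = 12.67
  Term paper 55 × 0.18 = 9.9
  Fieldwork 76.5 × 0.07 = 5.355
Sum = 76.955
76.955 is ≥ 69.5 and < 87 → Proficient

Proficient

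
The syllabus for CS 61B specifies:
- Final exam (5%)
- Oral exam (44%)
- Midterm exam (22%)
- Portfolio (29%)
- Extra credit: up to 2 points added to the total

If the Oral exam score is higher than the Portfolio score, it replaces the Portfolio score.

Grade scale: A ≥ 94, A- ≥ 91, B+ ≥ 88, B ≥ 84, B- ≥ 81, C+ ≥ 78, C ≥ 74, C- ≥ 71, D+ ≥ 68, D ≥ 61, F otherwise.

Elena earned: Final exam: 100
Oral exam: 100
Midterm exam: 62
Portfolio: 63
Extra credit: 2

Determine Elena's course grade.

Oral exam (100) > Portfolio (63), so Portfolio counts as 100.
Weighted total:
  Final exam 100 × 0.05 = 5
  Oral exam 100 × 0.44 = 44
  Midterm exam 62 × 0.22 = 13.64
  Portfolio 100 × 0.29 = 29
Sum = 91.64
Extra credit: 91.64 + 2 = 93.64
93.64 is ≥ 91 and < 94 → A-

A-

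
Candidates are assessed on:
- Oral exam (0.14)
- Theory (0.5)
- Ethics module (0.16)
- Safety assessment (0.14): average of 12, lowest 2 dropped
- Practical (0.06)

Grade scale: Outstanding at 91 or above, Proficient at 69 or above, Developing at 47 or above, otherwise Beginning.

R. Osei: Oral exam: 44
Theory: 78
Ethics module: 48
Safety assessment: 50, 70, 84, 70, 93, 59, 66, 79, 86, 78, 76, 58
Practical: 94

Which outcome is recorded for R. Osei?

Safety assessment: drop 50, 58 → average of remaining 10 = 761/10 = 76.1
Weighted total:
  Oral exam 44 × 0.14 = 6.16
  Theory 78 × 0.5 = 39
  Ethics module 48 × 0.16 = 7.68
  Safety assessment 76.1 × 0.14 = 10.654
  Practical 94 × 0.06 = 5.64
Sum = 69.134
69.134 is ≥ 69 and < 91 → Proficient

Proficient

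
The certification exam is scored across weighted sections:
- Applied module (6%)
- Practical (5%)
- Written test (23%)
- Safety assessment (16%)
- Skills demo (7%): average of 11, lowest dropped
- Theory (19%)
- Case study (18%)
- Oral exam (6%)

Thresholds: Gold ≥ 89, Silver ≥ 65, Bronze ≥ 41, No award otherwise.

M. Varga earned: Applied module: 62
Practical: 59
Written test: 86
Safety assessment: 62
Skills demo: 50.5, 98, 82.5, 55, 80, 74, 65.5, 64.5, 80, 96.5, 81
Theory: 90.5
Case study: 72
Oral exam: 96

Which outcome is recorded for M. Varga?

Silver

Skills demo: drop 50.5 → average of remaining 10 = 777/10 = 77.7
Weighted total:
  Applied module 62 × 0.06 = 3.72
  Practical 59 × 0.05 = 2.95
  Written test 86 × 0.23 = 19.78
  Safety assessment 62 × 0.16 = 9.92
  Skills demo 77.7 × 0.07 = 5.439
  Theory 90.5 × 0.19 = 17.195
  Case study 72 × 0.18 = 12.96
  Oral exam 96 × 0.06 = 5.76
Sum = 77.724
77.724 is ≥ 65 and < 89 → Silver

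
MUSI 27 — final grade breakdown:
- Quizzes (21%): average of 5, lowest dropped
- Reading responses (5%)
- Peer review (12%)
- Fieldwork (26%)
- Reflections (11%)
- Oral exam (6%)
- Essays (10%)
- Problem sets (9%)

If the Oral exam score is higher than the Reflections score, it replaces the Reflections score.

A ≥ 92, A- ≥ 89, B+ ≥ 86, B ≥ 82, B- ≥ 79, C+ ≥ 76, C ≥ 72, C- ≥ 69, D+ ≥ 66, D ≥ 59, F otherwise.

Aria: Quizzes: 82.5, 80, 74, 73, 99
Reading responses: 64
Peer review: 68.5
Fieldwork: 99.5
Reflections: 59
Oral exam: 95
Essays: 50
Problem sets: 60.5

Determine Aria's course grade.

Quizzes: drop 73 → average of remaining 4 = 335.5/4 = 83.875
Oral exam (95) > Reflections (59), so Reflections counts as 95.
Weighted total:
  Quizzes 83.875 × 0.21 = 17.61375
  Reading responses 64 × 0.05 = 3.2
  Peer review 68.5 × 0.12 = 8.22
  Fieldwork 99.5 × 0.26 = 25.87
  Reflections 95 × 0.11 = 10.45
  Oral exam 95 × 0.06 = 5.7
  Essays 50 × 0.1 = 5
  Problem sets 60.5 × 0.09 = 5.445
Sum = 81.49875
81.49875 is ≥ 79 and < 82 → B-

B-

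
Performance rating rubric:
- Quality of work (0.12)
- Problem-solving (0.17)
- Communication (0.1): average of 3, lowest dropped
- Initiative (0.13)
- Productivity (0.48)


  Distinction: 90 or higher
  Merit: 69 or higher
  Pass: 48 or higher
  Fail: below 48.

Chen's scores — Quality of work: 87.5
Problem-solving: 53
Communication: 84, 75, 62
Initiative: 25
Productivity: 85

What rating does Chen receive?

Merit

Communication: drop 62 → average of remaining 2 = 159/2 = 79.5
Weighted total:
  Quality of work 87.5 × 0.12 = 10.5
  Problem-solving 53 × 0.17 = 9.01
  Communication 79.5 × 0.1 = 7.95
  Initiative 25 × 0.13 = 3.25
  Productivity 85 × 0.48 = 40.8
Sum = 71.51
71.51 is ≥ 69 and < 90 → Merit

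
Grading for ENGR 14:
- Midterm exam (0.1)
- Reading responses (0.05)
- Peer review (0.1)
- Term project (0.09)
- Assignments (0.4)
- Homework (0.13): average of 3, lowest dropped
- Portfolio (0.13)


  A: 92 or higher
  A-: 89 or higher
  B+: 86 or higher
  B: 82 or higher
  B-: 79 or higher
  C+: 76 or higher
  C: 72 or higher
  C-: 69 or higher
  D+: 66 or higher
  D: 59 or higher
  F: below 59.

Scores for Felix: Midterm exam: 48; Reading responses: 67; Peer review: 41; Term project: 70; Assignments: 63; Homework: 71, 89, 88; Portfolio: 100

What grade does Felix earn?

Homework: drop 71 → average of remaining 2 = 177/2 = 88.5
Weighted total:
  Midterm exam 48 × 0.1 = 4.8
  Reading responses 67 × 0.05 = 3.35
  Peer review 41 × 0.1 = 4.1
  Term project 70 × 0.09 = 6.3
  Assignments 63 × 0.4 = 25.2
  Homework 88.5 × 0.13 = 11.505
  Portfolio 100 × 0.13 = 13
Sum = 68.255
68.255 is ≥ 66 and < 69 → D+

D+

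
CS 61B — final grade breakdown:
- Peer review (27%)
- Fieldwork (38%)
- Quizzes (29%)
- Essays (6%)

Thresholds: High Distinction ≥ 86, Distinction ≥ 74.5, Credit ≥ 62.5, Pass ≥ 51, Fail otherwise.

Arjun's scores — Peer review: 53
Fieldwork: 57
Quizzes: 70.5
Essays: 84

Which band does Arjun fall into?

Weighted total:
  Peer review 53 × 0.27 = 14.31
  Fieldwork 57 × 0.38 = 21.66
  Quizzes 70.5 × 0.29 = 20.445
  Essays 84 × 0.06 = 5.04
Sum = 61.455
61.455 is ≥ 51 and < 62.5 → Pass

Pass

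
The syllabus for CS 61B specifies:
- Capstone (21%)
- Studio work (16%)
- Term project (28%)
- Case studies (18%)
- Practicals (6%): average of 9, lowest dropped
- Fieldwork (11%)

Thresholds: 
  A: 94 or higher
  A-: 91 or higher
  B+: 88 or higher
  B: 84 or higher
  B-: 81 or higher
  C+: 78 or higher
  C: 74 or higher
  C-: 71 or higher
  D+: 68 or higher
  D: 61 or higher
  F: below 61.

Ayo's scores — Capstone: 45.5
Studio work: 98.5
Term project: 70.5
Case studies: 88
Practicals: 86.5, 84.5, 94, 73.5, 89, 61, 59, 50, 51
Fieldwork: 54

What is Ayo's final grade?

C-

Practicals: drop 50 → average of remaining 8 = 598.5/8 = 74.8125
Weighted total:
  Capstone 45.5 × 0.21 = 9.555
  Studio work 98.5 × 0.16 = 15.76
  Term project 70.5 × 0.28 = 19.74
  Case studies 88 × 0.18 = 15.84
  Practicals 74.8125 × 0.06 = 4.48875
  Fieldwork 54 × 0.11 = 5.94
Sum = 71.32375
71.32375 is ≥ 71 and < 74 → C-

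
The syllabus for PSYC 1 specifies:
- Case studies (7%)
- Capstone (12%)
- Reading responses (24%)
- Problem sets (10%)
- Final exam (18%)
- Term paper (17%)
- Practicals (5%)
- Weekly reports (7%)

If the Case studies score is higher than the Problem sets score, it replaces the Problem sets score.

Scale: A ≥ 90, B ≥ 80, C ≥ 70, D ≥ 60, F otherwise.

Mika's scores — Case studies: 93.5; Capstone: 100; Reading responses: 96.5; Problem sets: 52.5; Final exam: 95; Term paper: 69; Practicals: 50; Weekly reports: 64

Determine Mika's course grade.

Case studies (93.5) > Problem sets (52.5), so Problem sets counts as 93.5.
Weighted total:
  Case studies 93.5 × 0.07 = 6.545
  Capstone 100 × 0.12 = 12
  Reading responses 96.5 × 0.24 = 23.16
  Problem sets 93.5 × 0.1 = 9.35
  Final exam 95 × 0.18 = 17.1
  Term paper 69 × 0.17 = 11.73
  Practicals 50 × 0.05 = 2.5
  Weekly reports 64 × 0.07 = 4.48
Sum = 86.865
86.865 is ≥ 80 and < 90 → B

B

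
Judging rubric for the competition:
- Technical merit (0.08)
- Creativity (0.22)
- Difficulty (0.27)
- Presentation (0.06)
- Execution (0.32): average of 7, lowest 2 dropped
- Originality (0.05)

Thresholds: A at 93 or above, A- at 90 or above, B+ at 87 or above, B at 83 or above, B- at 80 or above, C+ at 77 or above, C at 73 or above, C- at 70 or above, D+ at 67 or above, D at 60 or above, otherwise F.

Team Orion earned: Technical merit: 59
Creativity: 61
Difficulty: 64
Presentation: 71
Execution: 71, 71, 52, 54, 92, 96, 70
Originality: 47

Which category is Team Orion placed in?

D+

Execution: drop 52, 54 → average of remaining 5 = 400/5 = 80
Weighted total:
  Technical merit 59 × 0.08 = 4.72
  Creativity 61 × 0.22 = 13.42
  Difficulty 64 × 0.27 = 17.28
  Presentation 71 × 0.06 = 4.26
  Execution 80 × 0.32 = 25.6
  Originality 47 × 0.05 = 2.35
Sum = 67.63
67.63 is ≥ 67 and < 70 → D+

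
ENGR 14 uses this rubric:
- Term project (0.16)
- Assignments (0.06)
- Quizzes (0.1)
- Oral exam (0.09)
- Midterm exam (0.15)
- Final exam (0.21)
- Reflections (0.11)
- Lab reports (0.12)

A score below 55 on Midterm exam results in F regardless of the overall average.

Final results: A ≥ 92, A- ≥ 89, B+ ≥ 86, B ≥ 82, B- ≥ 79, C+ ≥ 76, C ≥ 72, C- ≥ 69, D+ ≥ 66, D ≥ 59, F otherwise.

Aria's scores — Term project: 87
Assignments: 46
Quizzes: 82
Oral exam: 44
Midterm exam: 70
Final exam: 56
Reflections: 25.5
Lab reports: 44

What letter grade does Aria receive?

D

Midterm exam score 70 ≥ 55: minimum met.
Weighted total:
  Term project 87 × 0.16 = 13.92
  Assignments 46 × 0.06 = 2.76
  Quizzes 82 × 0.1 = 8.2
  Oral exam 44 × 0.09 = 3.96
  Midterm exam 70 × 0.15 = 10.5
  Final exam 56 × 0.21 = 11.76
  Reflections 25.5 × 0.11 = 2.805
  Lab reports 44 × 0.12 = 5.28
Sum = 59.185
59.185 is ≥ 59 and < 66 → D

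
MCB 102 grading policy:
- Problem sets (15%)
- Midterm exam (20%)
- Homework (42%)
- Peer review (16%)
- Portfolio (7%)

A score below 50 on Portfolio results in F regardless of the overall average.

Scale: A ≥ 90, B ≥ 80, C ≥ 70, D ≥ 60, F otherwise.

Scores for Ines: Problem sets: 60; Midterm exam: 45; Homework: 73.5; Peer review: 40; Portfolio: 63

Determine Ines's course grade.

F

Portfolio score 63 ≥ 50: minimum met.
Weighted total:
  Problem sets 60 × 0.15 = 9
  Midterm exam 45 × 0.2 = 9
  Homework 73.5 × 0.42 = 30.87
  Peer review 40 × 0.16 = 6.4
  Portfolio 63 × 0.07 = 4.41
Sum = 59.68
59.68 < 60 → F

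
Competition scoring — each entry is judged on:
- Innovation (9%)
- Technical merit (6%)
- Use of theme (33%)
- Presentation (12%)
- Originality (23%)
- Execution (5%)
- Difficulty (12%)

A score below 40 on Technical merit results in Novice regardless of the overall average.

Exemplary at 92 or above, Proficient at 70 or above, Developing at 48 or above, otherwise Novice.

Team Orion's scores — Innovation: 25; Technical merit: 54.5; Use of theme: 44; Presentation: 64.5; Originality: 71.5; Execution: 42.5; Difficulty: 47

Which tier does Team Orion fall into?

Developing

Technical merit score 54.5 ≥ 40: minimum met.
Weighted total:
  Innovation 25 × 0.09 = 2.25
  Technical merit 54.5 × 0.06 = 3.27
  Use of theme 44 × 0.33 = 14.52
  Presentation 64.5 × 0.12 = 7.74
  Originality 71.5 × 0.23 = 16.445
  Execution 42.5 × 0.05 = 2.125
  Difficulty 47 × 0.12 = 5.64
Sum = 51.99
51.99 is ≥ 48 and < 70 → Developing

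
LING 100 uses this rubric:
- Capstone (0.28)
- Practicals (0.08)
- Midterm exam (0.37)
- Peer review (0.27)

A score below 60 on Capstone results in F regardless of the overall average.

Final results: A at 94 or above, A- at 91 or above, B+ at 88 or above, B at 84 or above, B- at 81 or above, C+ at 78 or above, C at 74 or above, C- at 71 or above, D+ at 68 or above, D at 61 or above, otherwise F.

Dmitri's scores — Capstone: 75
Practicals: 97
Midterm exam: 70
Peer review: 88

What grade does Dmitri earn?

Capstone score 75 ≥ 60: minimum met.
Weighted total:
  Capstone 75 × 0.28 = 21
  Practicals 97 × 0.08 = 7.76
  Midterm exam 70 × 0.37 = 25.9
  Peer review 88 × 0.27 = 23.76
Sum = 78.42
78.42 is ≥ 78 and < 81 → C+

C+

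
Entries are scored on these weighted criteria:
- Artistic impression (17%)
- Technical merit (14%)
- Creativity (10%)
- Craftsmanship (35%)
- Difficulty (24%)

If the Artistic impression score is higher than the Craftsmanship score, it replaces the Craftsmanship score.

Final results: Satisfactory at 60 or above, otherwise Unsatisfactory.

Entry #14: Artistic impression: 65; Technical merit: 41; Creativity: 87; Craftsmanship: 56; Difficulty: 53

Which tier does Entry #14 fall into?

Satisfactory

Artistic impression (65) > Craftsmanship (56), so Craftsmanship counts as 65.
Weighted total:
  Artistic impression 65 × 0.17 = 11.05
  Technical merit 41 × 0.14 = 5.74
  Creativity 87 × 0.1 = 8.7
  Craftsmanship 65 × 0.35 = 22.75
  Difficulty 53 × 0.24 = 12.72
Sum = 60.96
60.96 ≥ 60 → Satisfactory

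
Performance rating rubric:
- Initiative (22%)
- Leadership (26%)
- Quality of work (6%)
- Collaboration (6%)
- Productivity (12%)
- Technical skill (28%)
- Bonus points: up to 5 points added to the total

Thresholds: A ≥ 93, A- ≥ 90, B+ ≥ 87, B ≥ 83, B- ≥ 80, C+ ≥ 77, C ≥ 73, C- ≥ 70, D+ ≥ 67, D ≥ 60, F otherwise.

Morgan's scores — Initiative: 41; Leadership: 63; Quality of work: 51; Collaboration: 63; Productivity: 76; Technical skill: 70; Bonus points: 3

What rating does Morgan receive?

Weighted total:
  Initiative 41 × 0.22 = 9.02
  Leadership 63 × 0.26 = 16.38
  Quality of work 51 × 0.06 = 3.06
  Collaboration 63 × 0.06 = 3.78
  Productivity 76 × 0.12 = 9.12
  Technical skill 70 × 0.28 = 19.6
Sum = 60.96
Bonus points: 60.96 + 3 = 63.96
63.96 is ≥ 60 and < 67 → D

D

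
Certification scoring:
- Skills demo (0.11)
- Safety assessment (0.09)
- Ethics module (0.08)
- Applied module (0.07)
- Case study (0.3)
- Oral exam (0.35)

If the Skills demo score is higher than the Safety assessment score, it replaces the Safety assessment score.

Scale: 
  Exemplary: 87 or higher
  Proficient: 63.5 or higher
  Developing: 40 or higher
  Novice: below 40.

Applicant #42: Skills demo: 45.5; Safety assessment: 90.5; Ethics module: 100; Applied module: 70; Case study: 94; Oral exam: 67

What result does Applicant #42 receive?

Skills demo (45.5) ≤ Safety assessment (90.5), so Safety assessment stays at 90.5.
Weighted total:
  Skills demo 45.5 × 0.11 = 5.005
  Safety assessment 90.5 × 0.09 = 8.145
  Ethics module 100 × 0.08 = 8
  Applied module 70 × 0.07 = 4.9
  Case study 94 × 0.3 = 28.2
  Oral exam 67 × 0.35 = 23.45
Sum = 77.7
77.7 is ≥ 63.5 and < 87 → Proficient

Proficient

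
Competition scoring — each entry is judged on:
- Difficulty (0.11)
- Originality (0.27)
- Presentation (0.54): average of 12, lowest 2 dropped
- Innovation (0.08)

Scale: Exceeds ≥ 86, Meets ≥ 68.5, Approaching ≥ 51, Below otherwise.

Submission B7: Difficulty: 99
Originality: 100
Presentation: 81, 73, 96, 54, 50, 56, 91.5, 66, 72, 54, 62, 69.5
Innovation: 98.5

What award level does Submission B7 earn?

Presentation: drop 50, 54 → average of remaining 10 = 721/10 = 72.1
Weighted total:
  Difficulty 99 × 0.11 = 10.89
  Originality 100 × 0.27 = 27
  Presentation 72.1 × 0.54 = 38.934
  Innovation 98.5 × 0.08 = 7.88
Sum = 84.704
84.704 is ≥ 68.5 and < 86 → Meets

Meets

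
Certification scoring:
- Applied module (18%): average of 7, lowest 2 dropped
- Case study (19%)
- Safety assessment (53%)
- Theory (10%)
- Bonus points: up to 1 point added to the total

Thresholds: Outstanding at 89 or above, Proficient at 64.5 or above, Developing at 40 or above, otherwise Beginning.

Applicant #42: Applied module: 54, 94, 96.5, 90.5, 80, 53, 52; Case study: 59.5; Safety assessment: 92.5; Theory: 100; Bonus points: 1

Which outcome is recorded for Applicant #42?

Applied module: drop 52, 53 → average of remaining 5 = 415/5 = 83
Weighted total:
  Applied module 83 × 0.18 = 14.94
  Case study 59.5 × 0.19 = 11.305
  Safety assessment 92.5 × 0.53 = 49.025
  Theory 100 × 0.1 = 10
Sum = 85.27
Bonus points: 85.27 + 1 = 86.27
86.27 is ≥ 64.5 and < 89 → Proficient

Proficient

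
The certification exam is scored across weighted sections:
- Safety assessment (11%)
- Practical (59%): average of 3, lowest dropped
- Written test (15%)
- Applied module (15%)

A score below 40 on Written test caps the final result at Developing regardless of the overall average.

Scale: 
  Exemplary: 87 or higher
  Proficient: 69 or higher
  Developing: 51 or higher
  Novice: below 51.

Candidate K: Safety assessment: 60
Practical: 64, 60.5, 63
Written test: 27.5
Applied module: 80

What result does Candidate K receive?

Developing

Practical: drop 60.5 → average of remaining 2 = 127/2 = 63.5
Written test score 27.5 < 40: minimum not met.
Weighted total:
  Safety assessment 60 × 0.11 = 6.6
  Practical 63.5 × 0.59 = 37.465
  Written test 27.5 × 0.15 = 4.125
  Applied module 80 × 0.15 = 12
Sum = 60.19
60.19 would be Developing; cap at Developing applies → Developing.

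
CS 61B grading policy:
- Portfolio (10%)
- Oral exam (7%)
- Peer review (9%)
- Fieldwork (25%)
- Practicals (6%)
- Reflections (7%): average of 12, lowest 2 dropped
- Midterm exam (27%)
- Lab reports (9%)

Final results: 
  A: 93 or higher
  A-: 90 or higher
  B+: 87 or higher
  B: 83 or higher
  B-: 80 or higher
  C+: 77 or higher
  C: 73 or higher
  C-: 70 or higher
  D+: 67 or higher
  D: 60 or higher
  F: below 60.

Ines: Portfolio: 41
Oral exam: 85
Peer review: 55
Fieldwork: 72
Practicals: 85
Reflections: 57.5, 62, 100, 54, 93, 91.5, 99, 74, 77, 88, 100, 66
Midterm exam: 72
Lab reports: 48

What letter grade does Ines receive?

D+

Reflections: drop 54, 57.5 → average of remaining 10 = 850.5/10 = 85.05
Weighted total:
  Portfolio 41 × 0.1 = 4.1
  Oral exam 85 × 0.07 = 5.95
  Peer review 55 × 0.09 = 4.95
  Fieldwork 72 × 0.25 = 18
  Practicals 85 × 0.06 = 5.1
  Reflections 85.05 × 0.07 = 5.9535
  Midterm exam 72 × 0.27 = 19.44
  Lab reports 48 × 0.09 = 4.32
Sum = 67.8135
67.8135 is ≥ 67 and < 70 → D+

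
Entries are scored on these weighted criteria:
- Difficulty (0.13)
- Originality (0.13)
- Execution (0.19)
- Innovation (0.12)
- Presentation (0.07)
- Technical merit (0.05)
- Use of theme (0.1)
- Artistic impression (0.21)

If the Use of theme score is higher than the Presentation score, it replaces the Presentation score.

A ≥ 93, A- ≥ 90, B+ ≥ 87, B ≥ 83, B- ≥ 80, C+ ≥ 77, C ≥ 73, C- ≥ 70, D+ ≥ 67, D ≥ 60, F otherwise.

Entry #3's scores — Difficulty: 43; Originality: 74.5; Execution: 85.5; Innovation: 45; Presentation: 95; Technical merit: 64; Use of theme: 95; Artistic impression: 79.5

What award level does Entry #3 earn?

C-

Use of theme (95) ≤ Presentation (95), so Presentation stays at 95.
Weighted total:
  Difficulty 43 × 0.13 = 5.59
  Originality 74.5 × 0.13 = 9.685
  Execution 85.5 × 0.19 = 16.245
  Innovation 45 × 0.12 = 5.4
  Presentation 95 × 0.07 = 6.65
  Technical merit 64 × 0.05 = 3.2
  Use of theme 95 × 0.1 = 9.5
  Artistic impression 79.5 × 0.21 = 16.695
Sum = 72.965
72.965 is ≥ 70 and < 73 → C-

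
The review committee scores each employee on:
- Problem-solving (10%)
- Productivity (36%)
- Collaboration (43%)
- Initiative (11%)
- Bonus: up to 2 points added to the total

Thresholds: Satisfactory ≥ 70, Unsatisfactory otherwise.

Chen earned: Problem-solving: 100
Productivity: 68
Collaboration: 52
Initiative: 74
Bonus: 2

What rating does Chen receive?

Unsatisfactory

Weighted total:
  Problem-solving 100 × 0.1 = 10
  Productivity 68 × 0.36 = 24.48
  Collaboration 52 × 0.43 = 22.36
  Initiative 74 × 0.11 = 8.14
Sum = 64.98
Bonus: 64.98 + 2 = 66.98
66.98 < 70 → Unsatisfactory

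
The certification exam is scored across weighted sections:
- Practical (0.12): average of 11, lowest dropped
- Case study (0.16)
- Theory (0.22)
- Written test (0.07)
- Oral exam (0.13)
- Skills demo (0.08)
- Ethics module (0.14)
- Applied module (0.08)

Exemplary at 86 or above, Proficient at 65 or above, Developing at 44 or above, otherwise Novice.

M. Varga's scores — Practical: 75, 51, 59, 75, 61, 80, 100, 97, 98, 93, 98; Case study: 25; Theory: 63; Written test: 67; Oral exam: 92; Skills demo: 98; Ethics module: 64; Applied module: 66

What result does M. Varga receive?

Proficient

Practical: drop 51 → average of remaining 10 = 836/10 = 83.6
Weighted total:
  Practical 83.6 × 0.12 = 10.032
  Case study 25 × 0.16 = 4
  Theory 63 × 0.22 = 13.86
  Written test 67 × 0.07 = 4.69
  Oral exam 92 × 0.13 = 11.96
  Skills demo 98 × 0.08 = 7.84
  Ethics module 64 × 0.14 = 8.96
  Applied module 66 × 0.08 = 5.28
Sum = 66.622
66.622 is ≥ 65 and < 86 → Proficient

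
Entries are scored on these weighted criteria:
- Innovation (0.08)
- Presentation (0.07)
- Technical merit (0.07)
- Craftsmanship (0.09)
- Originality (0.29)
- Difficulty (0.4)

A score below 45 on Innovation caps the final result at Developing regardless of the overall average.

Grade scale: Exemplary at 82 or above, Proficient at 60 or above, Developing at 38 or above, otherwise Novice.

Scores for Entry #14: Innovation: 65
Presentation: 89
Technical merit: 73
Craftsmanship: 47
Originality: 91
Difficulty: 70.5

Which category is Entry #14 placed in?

Innovation score 65 ≥ 45: minimum met.
Weighted total:
  Innovation 65 × 0.08 = 5.2
  Presentation 89 × 0.07 = 6.23
  Technical merit 73 × 0.07 = 5.11
  Craftsmanship 47 × 0.09 = 4.23
  Originality 91 × 0.29 = 26.39
  Difficulty 70.5 × 0.4 = 28.2
Sum = 75.36
75.36 is ≥ 60 and < 82 → Proficient

Proficient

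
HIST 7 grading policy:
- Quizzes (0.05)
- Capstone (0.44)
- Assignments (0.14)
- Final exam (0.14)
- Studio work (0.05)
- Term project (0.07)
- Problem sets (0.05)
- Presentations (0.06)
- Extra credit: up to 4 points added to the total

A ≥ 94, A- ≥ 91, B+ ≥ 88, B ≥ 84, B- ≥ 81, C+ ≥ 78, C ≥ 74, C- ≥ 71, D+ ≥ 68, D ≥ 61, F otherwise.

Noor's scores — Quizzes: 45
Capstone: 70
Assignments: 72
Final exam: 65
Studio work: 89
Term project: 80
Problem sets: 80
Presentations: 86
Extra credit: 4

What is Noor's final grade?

Weighted total:
  Quizzes 45 × 0.05 = 2.25
  Capstone 70 × 0.44 = 30.8
  Assignments 72 × 0.14 = 10.08
  Final exam 65 × 0.14 = 9.1
  Studio work 89 × 0.05 = 4.45
  Term project 80 × 0.07 = 5.6
  Problem sets 80 × 0.05 = 4
  Presentations 86 × 0.06 = 5.16
Sum = 71.44
Extra credit: 71.44 + 4 = 75.44
75.44 is ≥ 74 and < 78 → C

C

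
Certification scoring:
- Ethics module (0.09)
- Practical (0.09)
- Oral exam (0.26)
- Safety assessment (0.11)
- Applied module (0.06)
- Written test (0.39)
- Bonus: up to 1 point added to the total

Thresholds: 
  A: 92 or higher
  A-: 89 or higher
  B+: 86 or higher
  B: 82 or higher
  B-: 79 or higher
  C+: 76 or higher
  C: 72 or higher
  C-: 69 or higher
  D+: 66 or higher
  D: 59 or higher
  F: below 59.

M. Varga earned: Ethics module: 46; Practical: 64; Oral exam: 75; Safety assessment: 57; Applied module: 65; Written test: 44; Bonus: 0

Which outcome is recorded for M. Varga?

F

Weighted total:
  Ethics module 46 × 0.09 = 4.14
  Practical 64 × 0.09 = 5.76
  Oral exam 75 × 0.26 = 19.5
  Safety assessment 57 × 0.11 = 6.27
  Applied module 65 × 0.06 = 3.9
  Written test 44 × 0.39 = 17.16
Sum = 56.73
Bonus: 56.73 + 0 = 56.73
56.73 < 59 → F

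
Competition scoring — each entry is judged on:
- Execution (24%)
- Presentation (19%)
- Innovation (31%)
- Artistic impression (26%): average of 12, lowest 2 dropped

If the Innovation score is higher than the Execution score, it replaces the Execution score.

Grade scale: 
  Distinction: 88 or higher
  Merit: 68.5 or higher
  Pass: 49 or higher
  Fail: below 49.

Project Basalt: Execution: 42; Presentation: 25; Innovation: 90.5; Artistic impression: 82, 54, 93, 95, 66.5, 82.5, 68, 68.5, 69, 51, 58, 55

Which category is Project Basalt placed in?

Merit

Artistic impression: drop 51, 54 → average of remaining 10 = 737.5/10 = 73.75
Innovation (90.5) > Execution (42), so Execution counts as 90.5.
Weighted total:
  Execution 90.5 × 0.24 = 21.72
  Presentation 25 × 0.19 = 4.75
  Innovation 90.5 × 0.31 = 28.055
  Artistic impression 73.75 × 0.26 = 19.175
Sum = 73.7
73.7 is ≥ 68.5 and < 88 → Merit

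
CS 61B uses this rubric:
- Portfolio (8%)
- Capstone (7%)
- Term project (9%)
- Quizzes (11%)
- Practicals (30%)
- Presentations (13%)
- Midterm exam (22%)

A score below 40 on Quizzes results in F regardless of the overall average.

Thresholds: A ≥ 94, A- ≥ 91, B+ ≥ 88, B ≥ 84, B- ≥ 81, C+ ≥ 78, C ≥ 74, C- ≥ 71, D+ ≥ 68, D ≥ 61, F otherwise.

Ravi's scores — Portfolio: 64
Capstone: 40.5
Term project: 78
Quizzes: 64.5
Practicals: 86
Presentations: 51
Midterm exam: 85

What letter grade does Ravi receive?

Quizzes score 64.5 ≥ 40: minimum met.
Weighted total:
  Portfolio 64 × 0.08 = 5.12
  Capstone 40.5 × 0.07 = 2.835
  Term project 78 × 0.09 = 7.02
  Quizzes 64.5 × 0.11 = 7.095
  Practicals 86 × 0.3 = 25.8
  Presentations 51 × 0.13 = 6.63
  Midterm exam 85 × 0.22 = 18.7
Sum = 73.2
73.2 is ≥ 71 and < 74 → C-

C-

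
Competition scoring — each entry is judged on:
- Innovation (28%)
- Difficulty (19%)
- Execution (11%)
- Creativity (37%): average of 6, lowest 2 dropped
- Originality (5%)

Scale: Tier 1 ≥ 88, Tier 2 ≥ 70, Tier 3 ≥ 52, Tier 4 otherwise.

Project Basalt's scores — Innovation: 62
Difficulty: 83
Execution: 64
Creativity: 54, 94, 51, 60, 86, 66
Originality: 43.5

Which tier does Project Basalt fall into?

Tier 2

Creativity: drop 51, 54 → average of remaining 4 = 306/4 = 76.5
Weighted total:
  Innovation 62 × 0.28 = 17.36
  Difficulty 83 × 0.19 = 15.77
  Execution 64 × 0.11 = 7.04
  Creativity 76.5 × 0.37 = 28.305
  Originality 43.5 × 0.05 = 2.175
Sum = 70.65
70.65 is ≥ 70 and < 88 → Tier 2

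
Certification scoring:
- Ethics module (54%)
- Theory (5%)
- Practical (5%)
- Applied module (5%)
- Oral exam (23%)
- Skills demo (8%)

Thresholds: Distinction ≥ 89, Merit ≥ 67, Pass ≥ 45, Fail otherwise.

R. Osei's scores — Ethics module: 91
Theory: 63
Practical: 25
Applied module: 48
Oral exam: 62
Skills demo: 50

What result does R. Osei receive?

Merit

Weighted total:
  Ethics module 91 × 0.54 = 49.14
  Theory 63 × 0.05 = 3.15
  Practical 25 × 0.05 = 1.25
  Applied module 48 × 0.05 = 2.4
  Oral exam 62 × 0.23 = 14.26
  Skills demo 50 × 0.08 = 4
Sum = 74.2
74.2 is ≥ 67 and < 89 → Merit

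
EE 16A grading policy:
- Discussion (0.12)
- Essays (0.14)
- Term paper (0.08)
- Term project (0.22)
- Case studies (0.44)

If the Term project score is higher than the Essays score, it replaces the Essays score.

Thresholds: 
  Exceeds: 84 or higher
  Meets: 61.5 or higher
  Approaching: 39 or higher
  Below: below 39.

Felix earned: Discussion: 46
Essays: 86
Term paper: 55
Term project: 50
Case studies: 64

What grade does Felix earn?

Approaching

Term project (50) ≤ Essays (86), so Essays stays at 86.
Weighted total:
  Discussion 46 × 0.12 = 5.52
  Essays 86 × 0.14 = 12.04
  Term paper 55 × 0.08 = 4.4
  Term project 50 × 0.22 = 11
  Case studies 64 × 0.44 = 28.16
Sum = 61.12
61.12 is ≥ 39 and < 61.5 → Approaching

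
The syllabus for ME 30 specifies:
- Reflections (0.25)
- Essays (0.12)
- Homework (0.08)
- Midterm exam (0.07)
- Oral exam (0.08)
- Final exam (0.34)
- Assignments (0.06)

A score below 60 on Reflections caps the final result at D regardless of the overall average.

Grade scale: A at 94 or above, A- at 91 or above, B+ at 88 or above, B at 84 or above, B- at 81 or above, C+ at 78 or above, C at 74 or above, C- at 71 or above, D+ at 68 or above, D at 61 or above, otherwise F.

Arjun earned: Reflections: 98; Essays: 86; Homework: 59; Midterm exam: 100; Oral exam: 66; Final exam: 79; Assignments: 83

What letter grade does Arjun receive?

Reflections score 98 ≥ 60: minimum met.
Weighted total:
  Reflections 98 × 0.25 = 24.5
  Essays 86 × 0.12 = 10.32
  Homework 59 × 0.08 = 4.72
  Midterm exam 100 × 0.07 = 7
  Oral exam 66 × 0.08 = 5.28
  Final exam 79 × 0.34 = 26.86
  Assignments 83 × 0.06 = 4.98
Sum = 83.66
83.66 is ≥ 81 and < 84 → B-

B-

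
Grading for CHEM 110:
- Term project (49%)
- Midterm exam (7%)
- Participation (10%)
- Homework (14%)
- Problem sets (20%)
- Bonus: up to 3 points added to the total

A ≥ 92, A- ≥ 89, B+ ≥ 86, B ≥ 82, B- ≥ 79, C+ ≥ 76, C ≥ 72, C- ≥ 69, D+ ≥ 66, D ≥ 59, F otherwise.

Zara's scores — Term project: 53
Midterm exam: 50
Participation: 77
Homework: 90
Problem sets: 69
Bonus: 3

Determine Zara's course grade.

D+

Weighted total:
  Term project 53 × 0.49 = 25.97
  Midterm exam 50 × 0.07 = 3.5
  Participation 77 × 0.1 = 7.7
  Homework 90 × 0.14 = 12.6
  Problem sets 69 × 0.2 = 13.8
Sum = 63.57
Bonus: 63.57 + 3 = 66.57
66.57 is ≥ 66 and < 69 → D+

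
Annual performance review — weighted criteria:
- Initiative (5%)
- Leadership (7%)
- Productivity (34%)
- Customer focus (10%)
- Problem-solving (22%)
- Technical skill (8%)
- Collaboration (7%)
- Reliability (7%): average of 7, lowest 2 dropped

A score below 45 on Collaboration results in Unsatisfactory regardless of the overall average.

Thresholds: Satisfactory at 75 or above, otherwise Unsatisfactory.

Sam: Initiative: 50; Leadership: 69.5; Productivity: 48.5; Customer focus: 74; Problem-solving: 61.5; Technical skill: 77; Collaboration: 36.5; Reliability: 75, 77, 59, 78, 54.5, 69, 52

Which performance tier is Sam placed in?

Reliability: drop 52, 54.5 → average of remaining 5 = 358/5 = 71.6
Collaboration score 36.5 < 45: minimum not met.
Weighted total:
  Initiative 50 × 0.05 = 2.5
  Leadership 69.5 × 0.07 = 4.865
  Productivity 48.5 × 0.34 = 16.49
  Customer focus 74 × 0.1 = 7.4
  Problem-solving 61.5 × 0.22 = 13.53
  Technical skill 77 × 0.08 = 6.16
  Collaboration 36.5 × 0.07 = 2.555
  Reliability 71.6 × 0.07 = 5.012
Sum = 58.512
Because the Collaboration minimum was not met, the result is Unsatisfactory.

Unsatisfactory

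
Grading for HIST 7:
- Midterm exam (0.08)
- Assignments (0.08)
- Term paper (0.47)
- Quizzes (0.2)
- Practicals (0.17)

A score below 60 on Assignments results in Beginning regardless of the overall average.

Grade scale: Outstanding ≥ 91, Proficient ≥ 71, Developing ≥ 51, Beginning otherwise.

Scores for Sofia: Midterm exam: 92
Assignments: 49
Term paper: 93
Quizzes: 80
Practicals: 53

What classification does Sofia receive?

Beginning

Assignments score 49 < 60: minimum not met.
Weighted total:
  Midterm exam 92 × 0.08 = 7.36
  Assignments 49 × 0.08 = 3.92
  Term paper 93 × 0.47 = 43.71
  Quizzes 80 × 0.2 = 16
  Practicals 53 × 0.17 = 9.01
Sum = 80
Because the Assignments minimum was not met, the result is Beginning.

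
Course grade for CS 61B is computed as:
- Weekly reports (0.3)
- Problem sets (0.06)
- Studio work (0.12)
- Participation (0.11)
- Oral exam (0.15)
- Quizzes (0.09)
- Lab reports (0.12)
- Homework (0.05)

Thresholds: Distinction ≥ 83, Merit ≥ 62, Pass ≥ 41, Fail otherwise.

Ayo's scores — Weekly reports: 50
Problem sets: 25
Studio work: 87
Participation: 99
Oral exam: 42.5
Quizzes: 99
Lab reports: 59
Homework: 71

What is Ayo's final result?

Weighted total:
  Weekly reports 50 × 0.3 = 15
  Problem sets 25 × 0.06 = 1.5
  Studio work 87 × 0.12 = 10.44
  Participation 99 × 0.11 = 10.89
  Oral exam 42.5 × 0.15 = 6.375
  Quizzes 99 × 0.09 = 8.91
  Lab reports 59 × 0.12 = 7.08
  Homework 71 × 0.05 = 3.55
Sum = 63.745
63.745 is ≥ 62 and < 83 → Merit

Merit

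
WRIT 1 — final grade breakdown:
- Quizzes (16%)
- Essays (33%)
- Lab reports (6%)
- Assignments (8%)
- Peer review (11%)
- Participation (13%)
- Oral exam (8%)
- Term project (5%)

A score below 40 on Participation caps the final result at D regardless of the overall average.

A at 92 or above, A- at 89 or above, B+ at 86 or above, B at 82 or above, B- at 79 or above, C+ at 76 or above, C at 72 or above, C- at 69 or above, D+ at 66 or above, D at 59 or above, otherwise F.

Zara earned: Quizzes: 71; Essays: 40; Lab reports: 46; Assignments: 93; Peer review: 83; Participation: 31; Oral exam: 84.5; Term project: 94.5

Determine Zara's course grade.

Participation score 31 < 40: minimum not met.
Weighted total:
  Quizzes 71 × 0.16 = 11.36
  Essays 40 × 0.33 = 13.2
  Lab reports 46 × 0.06 = 2.76
  Assignments 93 × 0.08 = 7.44
  Peer review 83 × 0.11 = 9.13
  Participation 31 × 0.13 = 4.03
  Oral exam 84.5 × 0.08 = 6.76
  Term project 94.5 × 0.05 = 4.725
Sum = 59.405
59.405 would be D; cap at D applies → D.

D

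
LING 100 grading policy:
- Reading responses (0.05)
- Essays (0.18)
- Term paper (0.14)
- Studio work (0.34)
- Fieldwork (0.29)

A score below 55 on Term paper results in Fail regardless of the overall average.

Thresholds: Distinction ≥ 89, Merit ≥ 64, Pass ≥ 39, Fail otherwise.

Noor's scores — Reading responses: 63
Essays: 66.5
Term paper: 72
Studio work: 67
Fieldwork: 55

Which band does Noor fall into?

Term paper score 72 ≥ 55: minimum met.
Weighted total:
  Reading responses 63 × 0.05 = 3.15
  Essays 66.5 × 0.18 = 11.97
  Term paper 72 × 0.14 = 10.08
  Studio work 67 × 0.34 = 22.78
  Fieldwork 55 × 0.29 = 15.95
Sum = 63.93
63.93 is ≥ 39 and < 64 → Pass

Pass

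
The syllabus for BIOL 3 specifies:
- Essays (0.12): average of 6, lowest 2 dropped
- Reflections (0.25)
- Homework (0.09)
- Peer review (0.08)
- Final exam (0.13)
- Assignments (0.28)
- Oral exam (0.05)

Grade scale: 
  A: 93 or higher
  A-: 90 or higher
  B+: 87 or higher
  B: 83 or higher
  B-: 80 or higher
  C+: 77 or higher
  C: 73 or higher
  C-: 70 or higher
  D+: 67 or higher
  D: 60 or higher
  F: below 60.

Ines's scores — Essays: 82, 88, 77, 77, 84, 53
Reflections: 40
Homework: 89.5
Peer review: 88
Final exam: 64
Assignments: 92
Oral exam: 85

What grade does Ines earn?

C

Essays: drop 53, 77 → average of remaining 4 = 331/4 = 82.75
Weighted total:
  Essays 82.75 × 0.12 = 9.93
  Reflections 40 × 0.25 = 10
  Homework 89.5 × 0.09 = 8.055
  Peer review 88 × 0.08 = 7.04
  Final exam 64 × 0.13 = 8.32
  Assignments 92 × 0.28 = 25.76
  Oral exam 85 × 0.05 = 4.25
Sum = 73.355
73.355 is ≥ 73 and < 77 → C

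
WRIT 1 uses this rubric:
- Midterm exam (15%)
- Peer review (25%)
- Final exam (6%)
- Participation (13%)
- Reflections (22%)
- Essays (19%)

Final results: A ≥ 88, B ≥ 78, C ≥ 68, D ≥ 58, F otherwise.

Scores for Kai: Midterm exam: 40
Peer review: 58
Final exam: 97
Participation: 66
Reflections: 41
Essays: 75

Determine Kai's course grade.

Weighted total:
  Midterm exam 40 × 0.15 = 6
  Peer review 58 × 0.25 = 14.5
  Final exam 97 × 0.06 = 5.82
  Participation 66 × 0.13 = 8.58
  Reflections 41 × 0.22 = 9.02
  Essays 75 × 0.19 = 14.25
Sum = 58.17
58.17 is ≥ 58 and < 68 → D

D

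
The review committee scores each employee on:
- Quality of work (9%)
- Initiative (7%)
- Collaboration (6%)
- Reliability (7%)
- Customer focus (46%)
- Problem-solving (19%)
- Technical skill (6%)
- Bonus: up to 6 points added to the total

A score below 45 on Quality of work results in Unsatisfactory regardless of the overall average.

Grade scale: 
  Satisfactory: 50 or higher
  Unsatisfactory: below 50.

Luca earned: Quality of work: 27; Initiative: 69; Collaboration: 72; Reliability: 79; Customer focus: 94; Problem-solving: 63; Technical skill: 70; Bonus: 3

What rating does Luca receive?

Quality of work score 27 < 45: minimum not met.
Weighted total:
  Quality of work 27 × 0.09 = 2.43
  Initiative 69 × 0.07 = 4.83
  Collaboration 72 × 0.06 = 4.32
  Reliability 79 × 0.07 = 5.53
  Customer focus 94 × 0.46 = 43.24
  Problem-solving 63 × 0.19 = 11.97
  Technical skill 70 × 0.06 = 4.2
Sum = 76.52
Bonus: 76.52 + 3 = 79.52
Because the Quality of work minimum was not met, the result is Unsatisfactory.

Unsatisfactory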